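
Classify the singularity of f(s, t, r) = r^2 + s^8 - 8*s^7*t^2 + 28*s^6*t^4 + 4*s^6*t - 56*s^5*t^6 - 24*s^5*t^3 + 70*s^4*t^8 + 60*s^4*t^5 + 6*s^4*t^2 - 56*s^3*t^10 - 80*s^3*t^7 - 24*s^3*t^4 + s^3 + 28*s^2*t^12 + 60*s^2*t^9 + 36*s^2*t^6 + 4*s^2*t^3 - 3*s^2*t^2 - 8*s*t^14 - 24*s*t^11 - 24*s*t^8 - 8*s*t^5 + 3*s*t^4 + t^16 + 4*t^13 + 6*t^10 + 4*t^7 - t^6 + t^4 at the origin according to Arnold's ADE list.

The Hessian of f at 0 is [[0, 0, 0], [0, 0, 0], [0, 0, 2]] with rank 1, so corank 2. A Groebner basis of the Jacobian ideal J(f) in C{s,t,r} is {s^3, s^2*t, -s^2/2 + s*t^2, t^3, r}; counting standard monomials gives mu = 6. Corank 2; j^3 = s^3 is a perfect cube, so E-series; the 4-jet and mu = 6 give E_6.

E_6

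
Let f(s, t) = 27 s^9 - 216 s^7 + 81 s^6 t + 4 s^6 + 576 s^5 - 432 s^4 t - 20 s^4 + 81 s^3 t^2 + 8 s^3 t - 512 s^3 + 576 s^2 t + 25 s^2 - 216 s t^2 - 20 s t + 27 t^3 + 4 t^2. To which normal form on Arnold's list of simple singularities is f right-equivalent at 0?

The Hessian of f at 0 has rank 1. Corank 1: A-series; mu = 2 gives A_2.

A_{2}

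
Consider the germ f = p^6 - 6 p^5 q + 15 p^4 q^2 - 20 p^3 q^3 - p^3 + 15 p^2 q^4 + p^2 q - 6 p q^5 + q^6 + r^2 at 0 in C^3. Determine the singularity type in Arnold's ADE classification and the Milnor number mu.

The Hessian of f at 0 has rank 1. Corank 2; j^3 = -p^2*(p - q) has shape L^2 M (L != M), so D-series; mu = 7 gives D_7.

Type D7, Milnor number mu = 7.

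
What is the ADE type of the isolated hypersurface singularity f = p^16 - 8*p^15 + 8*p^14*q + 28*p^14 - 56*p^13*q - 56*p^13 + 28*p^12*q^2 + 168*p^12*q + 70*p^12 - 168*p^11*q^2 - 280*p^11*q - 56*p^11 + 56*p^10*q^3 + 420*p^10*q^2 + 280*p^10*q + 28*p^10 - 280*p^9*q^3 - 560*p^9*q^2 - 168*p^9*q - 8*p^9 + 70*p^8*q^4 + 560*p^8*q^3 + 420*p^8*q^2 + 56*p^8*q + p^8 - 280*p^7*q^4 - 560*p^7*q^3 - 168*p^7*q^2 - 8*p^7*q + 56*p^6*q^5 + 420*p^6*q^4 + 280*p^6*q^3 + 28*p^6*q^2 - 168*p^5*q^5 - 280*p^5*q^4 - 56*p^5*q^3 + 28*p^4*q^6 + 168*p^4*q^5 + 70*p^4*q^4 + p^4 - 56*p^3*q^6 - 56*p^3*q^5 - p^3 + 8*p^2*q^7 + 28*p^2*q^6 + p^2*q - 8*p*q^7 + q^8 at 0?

The Hessian of f at 0 has rank 0. Corank 2; j^3 = -p^2*(p - q) has shape L^2 M (L != M), so D-series; mu = 9 gives D_9.

D_9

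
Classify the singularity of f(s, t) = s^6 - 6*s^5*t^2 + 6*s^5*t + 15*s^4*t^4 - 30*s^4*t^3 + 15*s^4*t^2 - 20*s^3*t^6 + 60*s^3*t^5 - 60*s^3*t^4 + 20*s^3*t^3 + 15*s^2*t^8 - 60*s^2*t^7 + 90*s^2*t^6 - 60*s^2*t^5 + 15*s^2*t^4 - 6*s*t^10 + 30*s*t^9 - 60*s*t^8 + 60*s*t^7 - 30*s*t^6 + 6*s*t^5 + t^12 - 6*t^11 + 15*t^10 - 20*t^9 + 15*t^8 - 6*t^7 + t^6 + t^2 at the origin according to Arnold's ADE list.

The Hessian of f at 0 has rank 1. Corank 1: A-series; mu = 5 gives A_5.

A_5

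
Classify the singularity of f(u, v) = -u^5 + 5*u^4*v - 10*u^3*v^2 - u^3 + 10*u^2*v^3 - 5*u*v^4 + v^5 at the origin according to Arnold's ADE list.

E8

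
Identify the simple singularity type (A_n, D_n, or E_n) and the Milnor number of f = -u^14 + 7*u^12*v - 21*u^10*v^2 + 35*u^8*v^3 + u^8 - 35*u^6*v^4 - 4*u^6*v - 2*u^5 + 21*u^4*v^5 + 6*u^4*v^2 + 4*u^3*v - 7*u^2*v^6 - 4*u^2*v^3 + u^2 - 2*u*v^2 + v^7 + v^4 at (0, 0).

The Hessian of f at 0 has rank 1. Corank 1: A-series; mu = 6 gives A_6.

Type A_6, Milnor number mu = 6.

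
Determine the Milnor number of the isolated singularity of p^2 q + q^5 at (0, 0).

The Hessian of f at 0 has rank 0. Corank 2; j^3 = p^2*q has shape L^2 M (L != M), so D-series; mu = 6 gives D_6.

6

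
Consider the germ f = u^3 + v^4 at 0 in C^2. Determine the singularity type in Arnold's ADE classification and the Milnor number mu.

The Hessian of f at 0 has rank 0. Corank 2; j^3 = u^3 is a perfect cube, so E-series; the 4-jet and mu = 6 give E_6.

Type E_{6}, Milnor number mu = 6.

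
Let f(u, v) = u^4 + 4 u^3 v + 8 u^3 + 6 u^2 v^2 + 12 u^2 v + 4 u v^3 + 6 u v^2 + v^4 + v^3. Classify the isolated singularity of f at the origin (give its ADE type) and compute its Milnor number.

The Hessian of f at 0 has rank 0. Corank 2; j^3 = (2*u + v)^3 is a perfect cube, so E-series; the 4-jet and mu = 6 give E_6.

Type E_6, Milnor number mu = 6.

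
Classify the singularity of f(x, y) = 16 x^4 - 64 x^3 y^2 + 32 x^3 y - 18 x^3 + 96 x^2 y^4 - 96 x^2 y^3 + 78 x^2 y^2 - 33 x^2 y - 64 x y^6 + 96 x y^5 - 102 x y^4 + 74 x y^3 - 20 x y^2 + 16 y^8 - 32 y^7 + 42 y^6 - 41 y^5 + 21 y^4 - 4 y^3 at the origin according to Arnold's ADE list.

D_{5}

The Hessian of f at 0 is [[0, 0], [0, 0]] with rank 0, so corank 2. A Groebner basis of the Jacobian ideal J(f) in C{x,y} is {x*y^2 + 54*x*y/73 + 36*y^2/73, -81*x*y/73 + y^3 - 54*y^2/73, x^2 + 296*x*y/219 + 100*y^2/219}; counting standard monomials gives mu = 5. Corank 2; j^3 = -(2*x + y)*(3*x + 2*y)^2 has shape L^2 M (L != M), so D-series; mu = 5 gives D_5.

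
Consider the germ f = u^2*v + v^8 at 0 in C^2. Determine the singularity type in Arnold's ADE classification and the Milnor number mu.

Type D_{9}, Milnor number mu = 9.

The Hessian of f at 0 is [[0, 0], [0, 0]] with rank 0, so corank 2. A Groebner basis of the Jacobian ideal J(f) in C{u,v} is {u^2/8 + v^7, u^3, u*v}; counting standard monomials gives mu = 9. Corank 2; j^3 = u^2*v has shape L^2 M (L != M), so D-series; mu = 9 gives D_9.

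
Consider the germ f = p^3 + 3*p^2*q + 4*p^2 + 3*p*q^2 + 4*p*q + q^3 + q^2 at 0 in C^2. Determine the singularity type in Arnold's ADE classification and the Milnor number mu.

Type A2, Milnor number mu = 2.

The Hessian of f at 0 is [[8, 4], [4, 2]] with rank 1, so corank 1. A Groebner basis of the Jacobian ideal J(f) in C{p,q} is {q^2, p + q/2}; counting standard monomials gives mu = 2. Corank 1: A-series; mu = 2 gives A_2.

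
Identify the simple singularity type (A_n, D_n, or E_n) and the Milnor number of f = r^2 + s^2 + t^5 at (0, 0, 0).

Type A4, Milnor number mu = 4.

The Hessian of f at 0 is [[2, 0, 0], [0, 0, 0], [0, 0, 2]] with rank 2, so corank 1. A Groebner basis of the Jacobian ideal J(f) in C{s,t,r} is {t^4, s, r}; counting standard monomials gives mu = 4. Corank 1: A-series; mu = 4 gives A_4.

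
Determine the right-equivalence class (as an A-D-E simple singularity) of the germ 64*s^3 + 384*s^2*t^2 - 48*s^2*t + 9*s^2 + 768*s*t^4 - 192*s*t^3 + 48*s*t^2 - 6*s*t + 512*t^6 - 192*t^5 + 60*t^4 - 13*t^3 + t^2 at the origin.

A_2

The Hessian of f at 0 is [[18, -6], [-6, 2]] with rank 1, so corank 1. A Groebner basis of the Jacobian ideal J(f) in C{s,t} is {t^2, s - t/3}; counting standard monomials gives mu = 2. Corank 1: A-series; mu = 2 gives A_2.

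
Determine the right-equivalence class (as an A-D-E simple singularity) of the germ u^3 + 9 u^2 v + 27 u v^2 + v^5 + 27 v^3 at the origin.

The Hessian of f at 0 is [[0, 0], [0, 0]] with rank 0, so corank 2. A Groebner basis of the Jacobian ideal J(f) in C{u,v} is {v^4, u^2 + 6*u*v + 9*v^2}; counting standard monomials gives mu = 8. Corank 2; j^3 = (u + 3*v)^3 is a perfect cube, so E-series; the 5-jet and mu = 8 give E_8.

E_8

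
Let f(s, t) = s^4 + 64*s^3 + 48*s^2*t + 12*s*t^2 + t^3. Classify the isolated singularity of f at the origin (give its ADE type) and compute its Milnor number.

The Hessian of f at 0 is [[0, 0], [0, 0]] with rank 0, so corank 2. A Groebner basis of the Jacobian ideal J(f) in C{s,t} is {t^4, s*t^2 + t^3/6, s^2 + s*t/2 + t^2/16}; counting standard monomials gives mu = 6. Corank 2; j^3 = (4*s + t)^3 is a perfect cube, so E-series; the 4-jet and mu = 6 give E_6.

Type E_{6}, Milnor number mu = 6.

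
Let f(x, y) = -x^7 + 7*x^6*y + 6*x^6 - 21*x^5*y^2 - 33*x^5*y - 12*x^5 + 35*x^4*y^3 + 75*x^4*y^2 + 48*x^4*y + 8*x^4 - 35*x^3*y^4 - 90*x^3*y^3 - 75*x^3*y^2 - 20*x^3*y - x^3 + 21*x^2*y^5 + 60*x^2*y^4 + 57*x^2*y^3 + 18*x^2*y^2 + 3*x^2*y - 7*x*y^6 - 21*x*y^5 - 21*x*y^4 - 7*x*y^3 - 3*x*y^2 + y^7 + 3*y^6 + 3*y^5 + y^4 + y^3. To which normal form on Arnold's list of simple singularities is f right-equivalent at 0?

E7

The Hessian of f at 0 is [[0, 0], [0, 0]] with rank 0, so corank 2. A Groebner basis of the Jacobian ideal J(f) in C{x,y} is {3*x^2/4 - 3*x*y/2 + y^4 - y^3/4 + 3*y^2/4, x^3 - 9*x^2/4 + 9*x*y/2 - y^3/4 - 9*y^2/4, x^2*y - 7*x^2/4 + 7*x*y/2 - 5*y^3/12 - 7*y^2/4, -x^2 + x*y^2 + 2*x*y - 2*y^3/3 - y^2}; counting standard monomials gives mu = 7. Corank 2; j^3 = -(x - y)^3 is a perfect cube, so E-series; the 4-jet and mu = 7 give E_7.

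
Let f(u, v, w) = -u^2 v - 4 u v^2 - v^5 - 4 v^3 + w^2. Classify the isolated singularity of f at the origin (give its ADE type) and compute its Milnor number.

The Hessian of f at 0 has rank 1. Corank 2; j^3 = -v*(u + 2*v)^2 has shape L^2 M (L != M), so D-series; mu = 6 gives D_6.

Type D6, Milnor number mu = 6.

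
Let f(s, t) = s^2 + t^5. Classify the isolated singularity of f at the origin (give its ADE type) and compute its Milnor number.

Type A_4, Milnor number mu = 4.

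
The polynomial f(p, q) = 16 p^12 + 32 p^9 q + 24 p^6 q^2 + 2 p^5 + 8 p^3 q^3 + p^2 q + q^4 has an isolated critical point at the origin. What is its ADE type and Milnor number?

Type D_5, Milnor number mu = 5.

The Hessian of f at 0 is [[0, 0], [0, 0]] with rank 0, so corank 2. A Groebner basis of the Jacobian ideal J(f) in C{p,q} is {p^3, p^2/4 + q^3, p*q}; counting standard monomials gives mu = 5. Corank 2; j^3 = p^2*q has shape L^2 M (L != M), so D-series; mu = 5 gives D_5.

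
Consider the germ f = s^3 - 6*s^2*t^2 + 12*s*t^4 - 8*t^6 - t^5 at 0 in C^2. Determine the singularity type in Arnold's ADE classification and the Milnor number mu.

Type E8, Milnor number mu = 8.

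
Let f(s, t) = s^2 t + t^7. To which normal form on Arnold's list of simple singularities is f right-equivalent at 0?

The Hessian of f at 0 is [[0, 0], [0, 0]] with rank 0, so corank 2. A Groebner basis of the Jacobian ideal J(f) in C{s,t} is {s^2/7 + t^6, s^3, s*t}; counting standard monomials gives mu = 8. Corank 2; j^3 = s^2*t has shape L^2 M (L != M), so D-series; mu = 8 gives D_8.

D8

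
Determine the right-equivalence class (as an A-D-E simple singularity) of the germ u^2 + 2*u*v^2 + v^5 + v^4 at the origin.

The Hessian of f at 0 is [[2, 0], [0, 0]] with rank 1, so corank 1. A Groebner basis of the Jacobian ideal J(f) in C{u,v} is {u^2, u + v^2}; counting standard monomials gives mu = 4. Corank 1: A-series; mu = 4 gives A_4.

A4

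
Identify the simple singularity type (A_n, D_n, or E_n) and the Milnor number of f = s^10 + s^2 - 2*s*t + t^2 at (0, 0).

Type A_{9}, Milnor number mu = 9.

The Hessian of f at 0 has rank 1. Corank 1: A-series; mu = 9 gives A_9.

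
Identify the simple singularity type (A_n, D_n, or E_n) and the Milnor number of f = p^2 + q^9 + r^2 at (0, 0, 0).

Type A_8, Milnor number mu = 8.

The Hessian of f at 0 is [[2, 0, 0], [0, 0, 0], [0, 0, 2]] with rank 2, so corank 1. A Groebner basis of the Jacobian ideal J(f) in C{p,q,r} is {q^8, p, r}; counting standard monomials gives mu = 8. Corank 1: A-series; mu = 8 gives A_8.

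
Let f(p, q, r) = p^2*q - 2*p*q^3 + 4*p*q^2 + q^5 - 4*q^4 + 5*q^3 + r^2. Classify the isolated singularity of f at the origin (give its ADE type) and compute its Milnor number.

The Hessian of f at 0 is [[0, 0, 0], [0, 0, 0], [0, 0, 2]] with rank 1, so corank 2. A Groebner basis of the Jacobian ideal J(f) in C{p,q,r} is {q^3, p^2 - q^2, p*q + 2*q^2, r}; counting standard monomials gives mu = 4. Corank 2; j^3 = q*(p^2 + 4*p*q + 5*q^2) splits into three distinct lines over C (the quadratic factor has nonzero discriminant), so D_4.

Type D_4, Milnor number mu = 4.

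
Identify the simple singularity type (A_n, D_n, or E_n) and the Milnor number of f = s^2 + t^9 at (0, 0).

Type A_8, Milnor number mu = 8.

The Hessian of f at 0 is [[2, 0], [0, 0]] with rank 1, so corank 1. A Groebner basis of the Jacobian ideal J(f) in C{s,t} is {t^8, s}; counting standard monomials gives mu = 8. Corank 1: A-series; mu = 8 gives A_8.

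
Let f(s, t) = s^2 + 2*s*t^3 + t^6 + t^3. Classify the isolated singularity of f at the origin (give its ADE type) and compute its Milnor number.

Type A_2, Milnor number mu = 2.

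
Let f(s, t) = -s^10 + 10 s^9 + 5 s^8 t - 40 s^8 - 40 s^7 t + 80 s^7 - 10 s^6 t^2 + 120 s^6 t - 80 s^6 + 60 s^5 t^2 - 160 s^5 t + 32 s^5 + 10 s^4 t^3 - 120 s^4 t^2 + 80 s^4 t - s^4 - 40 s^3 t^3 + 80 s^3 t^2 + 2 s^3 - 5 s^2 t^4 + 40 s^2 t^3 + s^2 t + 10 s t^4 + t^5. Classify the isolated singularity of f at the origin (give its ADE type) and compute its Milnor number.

Type D6, Milnor number mu = 6.

The Hessian of f at 0 has rank 0. Corank 2; j^3 = s^2*(2*s + t) has shape L^2 M (L != M), so D-series; mu = 6 gives D_6.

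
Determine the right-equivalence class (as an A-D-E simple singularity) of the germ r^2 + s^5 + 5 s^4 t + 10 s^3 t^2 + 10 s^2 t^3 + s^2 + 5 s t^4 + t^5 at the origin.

The Hessian of f at 0 has rank 2. Corank 1: A-series; mu = 4 gives A_4.

A4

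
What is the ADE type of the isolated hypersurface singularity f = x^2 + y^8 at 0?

The Hessian of f at 0 has rank 1. Corank 1: A-series; mu = 7 gives A_7.

A_{7}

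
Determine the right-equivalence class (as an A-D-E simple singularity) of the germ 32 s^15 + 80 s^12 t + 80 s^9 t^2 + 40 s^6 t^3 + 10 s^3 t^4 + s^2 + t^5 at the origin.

A4

The Hessian of f at 0 is [[2, 0], [0, 0]] with rank 1, so corank 1. A Groebner basis of the Jacobian ideal J(f) in C{s,t} is {t^4, s}; counting standard monomials gives mu = 4. Corank 1: A-series; mu = 4 gives A_4.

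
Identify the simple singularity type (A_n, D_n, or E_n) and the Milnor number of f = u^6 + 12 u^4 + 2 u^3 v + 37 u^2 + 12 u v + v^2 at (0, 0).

Type A1, Milnor number mu = 1.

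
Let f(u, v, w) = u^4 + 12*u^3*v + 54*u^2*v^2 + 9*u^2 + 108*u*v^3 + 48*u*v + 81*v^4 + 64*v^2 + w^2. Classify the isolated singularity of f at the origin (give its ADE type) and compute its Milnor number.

The Hessian of f at 0 is [[18, 48, 0], [48, 128, 0], [0, 0, 2]] with rank 2, so corank 1. A Groebner basis of the Jacobian ideal J(f) in C{u,v,w} is {v^3, u + 8*v/3, w}; counting standard monomials gives mu = 3. Corank 1: A-series; mu = 3 gives A_3.

Type A3, Milnor number mu = 3.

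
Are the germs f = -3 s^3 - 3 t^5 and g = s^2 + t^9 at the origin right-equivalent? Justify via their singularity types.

No.

The Hessian of f at 0 has rank 0. Corank 2; j^3 = -3*s^3 is a perfect cube, so E-series; the 5-jet and mu = 8 give E_8. The Hessian of g at 0 has rank 1. Corank 1: A-series; mu = 8 gives A_8. f is E_8 but g is A_8, hence not right-equivalent.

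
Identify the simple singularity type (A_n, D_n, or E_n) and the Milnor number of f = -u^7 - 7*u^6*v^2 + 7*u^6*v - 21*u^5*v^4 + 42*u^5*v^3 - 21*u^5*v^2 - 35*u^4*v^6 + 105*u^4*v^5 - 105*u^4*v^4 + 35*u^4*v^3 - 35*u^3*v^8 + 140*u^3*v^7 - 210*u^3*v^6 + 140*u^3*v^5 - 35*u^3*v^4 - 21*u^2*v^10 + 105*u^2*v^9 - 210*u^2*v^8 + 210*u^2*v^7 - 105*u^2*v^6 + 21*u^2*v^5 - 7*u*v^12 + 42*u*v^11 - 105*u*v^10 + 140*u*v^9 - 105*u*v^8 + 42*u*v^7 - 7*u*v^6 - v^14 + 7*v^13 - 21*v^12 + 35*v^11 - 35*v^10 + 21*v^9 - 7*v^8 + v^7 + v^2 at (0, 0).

The Hessian of f at 0 is [[0, 0], [0, 2]] with rank 1, so corank 1. A Groebner basis of the Jacobian ideal J(f) in C{u,v} is {u^6, v}; counting standard monomials gives mu = 6. Corank 1: A-series; mu = 6 gives A_6.

Type A_6, Milnor number mu = 6.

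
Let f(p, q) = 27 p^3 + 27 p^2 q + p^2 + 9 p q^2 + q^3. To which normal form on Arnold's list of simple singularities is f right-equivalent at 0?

A_2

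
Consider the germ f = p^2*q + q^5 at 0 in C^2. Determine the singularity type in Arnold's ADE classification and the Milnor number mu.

Type D6, Milnor number mu = 6.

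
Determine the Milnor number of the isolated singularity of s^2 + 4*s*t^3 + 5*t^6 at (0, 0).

5

The Hessian of f at 0 has rank 1. Corank 1: A-series; mu = 5 gives A_5.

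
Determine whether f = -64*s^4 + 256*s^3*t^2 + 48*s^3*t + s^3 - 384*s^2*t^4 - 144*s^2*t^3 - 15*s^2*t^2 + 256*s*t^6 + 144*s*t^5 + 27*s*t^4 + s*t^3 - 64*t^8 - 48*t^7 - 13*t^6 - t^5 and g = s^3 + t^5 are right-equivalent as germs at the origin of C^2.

The Hessian of f at 0 is [[0, 0], [0, 0]] with rank 0, so corank 2. A Groebner basis of the Jacobian ideal J(f) in C{s,t} is {3*s^2/29 + t^4 + t^3/29, s^3, s^2*t - s^2/29 - t^3/87, -5*s^2/29 + s*t^2 - 5*t^3/87}; counting standard monomials gives mu = 7. Corank 2; j^3 = s^3 is a perfect cube, so E-series; the 4-jet and mu = 7 give E_7. The Hessian of g at 0 is [[0, 0], [0, 0]] with rank 0, so corank 2. A Groebner basis of the Jacobian ideal J(g) in C{s,t} is {t^4, s^2}; counting standard monomials gives mu = 8. Corank 2; j^3 = s^3 is a perfect cube, so E-series; the 5-jet and mu = 8 give E_8. f is E_7 but g is E_8, hence not right-equivalent.

No.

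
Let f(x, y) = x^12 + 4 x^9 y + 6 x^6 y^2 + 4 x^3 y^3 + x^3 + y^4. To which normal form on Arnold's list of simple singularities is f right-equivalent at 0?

E_6

The Hessian of f at 0 has rank 0. Corank 2; j^3 = x^3 is a perfect cube, so E-series; the 4-jet and mu = 6 give E_6.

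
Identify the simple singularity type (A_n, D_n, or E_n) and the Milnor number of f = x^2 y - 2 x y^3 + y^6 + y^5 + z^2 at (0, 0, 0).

Type D_{7}, Milnor number mu = 7.

The Hessian of f at 0 has rank 1. Corank 2; j^3 = x^2*y has shape L^2 M (L != M), so D-series; mu = 7 gives D_7.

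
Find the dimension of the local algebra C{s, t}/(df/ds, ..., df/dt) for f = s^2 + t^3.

2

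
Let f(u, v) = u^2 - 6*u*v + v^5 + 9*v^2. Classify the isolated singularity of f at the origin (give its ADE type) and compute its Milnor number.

Type A_4, Milnor number mu = 4.

The Hessian of f at 0 has rank 1. Corank 1: A-series; mu = 4 gives A_4.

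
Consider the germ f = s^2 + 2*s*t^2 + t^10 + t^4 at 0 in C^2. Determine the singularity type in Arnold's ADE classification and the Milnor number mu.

The Hessian of f at 0 has rank 1. Corank 1: A-series; mu = 9 gives A_9.

Type A_{9}, Milnor number mu = 9.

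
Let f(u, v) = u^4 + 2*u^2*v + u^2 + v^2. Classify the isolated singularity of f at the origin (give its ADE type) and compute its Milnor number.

Type A_1, Milnor number mu = 1.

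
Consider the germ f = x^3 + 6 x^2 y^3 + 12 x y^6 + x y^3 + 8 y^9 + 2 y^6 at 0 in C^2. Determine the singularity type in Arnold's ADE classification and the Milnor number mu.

The Hessian of f at 0 has rank 0. Corank 2; j^3 = x^3 is a perfect cube, so E-series; the 4-jet and mu = 7 give E_7.

Type E_{7}, Milnor number mu = 7.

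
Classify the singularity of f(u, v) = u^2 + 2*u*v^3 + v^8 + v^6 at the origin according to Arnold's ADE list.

The Hessian of f at 0 has rank 1. Corank 1: A-series; mu = 7 gives A_7.

A_7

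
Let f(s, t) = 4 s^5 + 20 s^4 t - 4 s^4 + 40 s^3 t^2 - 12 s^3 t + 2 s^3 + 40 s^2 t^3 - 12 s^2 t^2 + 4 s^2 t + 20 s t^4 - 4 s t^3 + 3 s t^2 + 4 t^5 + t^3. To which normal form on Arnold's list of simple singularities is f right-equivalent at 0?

D4

The Hessian of f at 0 has rank 0. Corank 2; j^3 = (s + t)*(2*s^2 + 2*s*t + t^2) splits into three distinct lines over C (the quadratic factor has nonzero discriminant), so D_4.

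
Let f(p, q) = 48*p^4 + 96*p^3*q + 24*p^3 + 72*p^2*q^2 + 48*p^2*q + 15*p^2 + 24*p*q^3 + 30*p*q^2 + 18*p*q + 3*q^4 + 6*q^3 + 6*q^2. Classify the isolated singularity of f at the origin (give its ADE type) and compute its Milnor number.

The Hessian of f at 0 is [[30, 18], [18, 12]] with rank 2, so corank 0. A Groebner basis of the Jacobian ideal J(f) in C{p,q} is {p, q}; counting standard monomials gives mu = 1. Corank 0: nondegenerate Morse point, so A_1.

Type A_{1}, Milnor number mu = 1.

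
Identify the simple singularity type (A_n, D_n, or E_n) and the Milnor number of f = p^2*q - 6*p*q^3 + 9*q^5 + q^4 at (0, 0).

The Hessian of f at 0 has rank 0. Corank 2; j^3 = p^2*q has shape L^2 M (L != M), so D-series; mu = 5 gives D_5.

Type D_{5}, Milnor number mu = 5.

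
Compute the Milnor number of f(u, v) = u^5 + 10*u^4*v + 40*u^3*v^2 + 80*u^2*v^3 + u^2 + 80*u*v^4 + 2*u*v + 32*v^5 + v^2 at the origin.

4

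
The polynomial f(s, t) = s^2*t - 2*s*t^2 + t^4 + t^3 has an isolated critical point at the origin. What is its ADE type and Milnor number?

Type D_5, Milnor number mu = 5.

The Hessian of f at 0 has rank 0. Corank 2; j^3 = t*(s - t)^2 has shape L^2 M (L != M), so D-series; mu = 5 gives D_5.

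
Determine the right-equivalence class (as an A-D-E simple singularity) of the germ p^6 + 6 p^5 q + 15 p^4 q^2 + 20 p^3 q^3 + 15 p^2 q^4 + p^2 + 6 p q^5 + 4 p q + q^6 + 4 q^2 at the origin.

A5

The Hessian of f at 0 has rank 1. Corank 1: A-series; mu = 5 gives A_5.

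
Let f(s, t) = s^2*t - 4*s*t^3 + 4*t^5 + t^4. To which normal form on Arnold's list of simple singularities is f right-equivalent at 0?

The Hessian of f at 0 is [[0, 0], [0, 0]] with rank 0, so corank 2. A Groebner basis of the Jacobian ideal J(f) in C{s,t} is {s*t^2, -s*t/2 + t^3, s^2 + 2*s*t}; counting standard monomials gives mu = 5. Corank 2; j^3 = s^2*t has shape L^2 M (L != M), so D-series; mu = 5 gives D_5.

D_{5}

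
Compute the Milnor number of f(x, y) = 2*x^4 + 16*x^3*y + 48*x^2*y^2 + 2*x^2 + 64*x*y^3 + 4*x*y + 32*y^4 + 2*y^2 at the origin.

3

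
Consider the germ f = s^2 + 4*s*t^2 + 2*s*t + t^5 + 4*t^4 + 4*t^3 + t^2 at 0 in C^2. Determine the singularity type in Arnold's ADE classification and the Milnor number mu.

The Hessian of f at 0 has rank 1. Corank 1: A-series; mu = 4 gives A_4.

Type A_4, Milnor number mu = 4.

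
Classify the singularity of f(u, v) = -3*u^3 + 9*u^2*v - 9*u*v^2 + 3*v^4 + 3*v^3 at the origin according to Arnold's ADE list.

E6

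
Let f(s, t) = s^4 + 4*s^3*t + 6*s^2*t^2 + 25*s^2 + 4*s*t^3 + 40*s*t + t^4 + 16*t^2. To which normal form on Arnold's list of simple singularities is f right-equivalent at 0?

The Hessian of f at 0 has rank 1. Corank 1: A-series; mu = 3 gives A_3.

A_{3}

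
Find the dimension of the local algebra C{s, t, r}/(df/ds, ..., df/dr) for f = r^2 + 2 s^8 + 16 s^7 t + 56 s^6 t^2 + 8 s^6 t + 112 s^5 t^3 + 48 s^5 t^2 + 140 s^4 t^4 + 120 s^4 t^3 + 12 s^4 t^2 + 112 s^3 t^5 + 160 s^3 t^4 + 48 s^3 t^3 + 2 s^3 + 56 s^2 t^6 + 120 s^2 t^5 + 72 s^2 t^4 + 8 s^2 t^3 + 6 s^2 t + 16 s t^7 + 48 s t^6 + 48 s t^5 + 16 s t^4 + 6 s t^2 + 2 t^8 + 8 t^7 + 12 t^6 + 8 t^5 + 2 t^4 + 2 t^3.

6

The Hessian of f at 0 has rank 1. Corank 2; j^3 = 2*(s + t)^3 is a perfect cube, so E-series; the 4-jet and mu = 6 give E_6.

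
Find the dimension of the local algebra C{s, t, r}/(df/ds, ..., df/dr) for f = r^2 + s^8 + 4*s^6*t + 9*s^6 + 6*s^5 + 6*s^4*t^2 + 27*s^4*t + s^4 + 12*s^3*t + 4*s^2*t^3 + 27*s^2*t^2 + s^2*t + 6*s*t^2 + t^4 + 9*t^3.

The Hessian of f at 0 has rank 1. Corank 2; j^3 = t*(s + 3*t)^2 has shape L^2 M (L != M), so D-series; mu = 5 gives D_5.

5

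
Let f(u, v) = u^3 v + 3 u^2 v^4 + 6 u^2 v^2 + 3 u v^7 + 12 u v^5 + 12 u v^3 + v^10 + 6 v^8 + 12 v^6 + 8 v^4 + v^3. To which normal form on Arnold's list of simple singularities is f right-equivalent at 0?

The Hessian of f at 0 has rank 0. Corank 2; j^3 = v^3 is a perfect cube, so E-series; the 4-jet and mu = 7 give E_7.

E_{7}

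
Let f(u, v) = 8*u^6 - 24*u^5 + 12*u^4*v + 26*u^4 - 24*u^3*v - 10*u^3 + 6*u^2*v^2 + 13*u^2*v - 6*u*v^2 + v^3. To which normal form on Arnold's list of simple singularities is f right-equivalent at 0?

D_{4}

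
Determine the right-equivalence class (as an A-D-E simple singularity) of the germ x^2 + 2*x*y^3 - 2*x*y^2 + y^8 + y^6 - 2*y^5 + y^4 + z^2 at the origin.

The Hessian of f at 0 has rank 2. Corank 1: A-series; mu = 7 gives A_7.

A7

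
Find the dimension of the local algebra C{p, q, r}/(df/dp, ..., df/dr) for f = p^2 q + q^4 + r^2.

The Hessian of f at 0 has rank 1. Corank 2; j^3 = p^2*q has shape L^2 M (L != M), so D-series; mu = 5 gives D_5.

5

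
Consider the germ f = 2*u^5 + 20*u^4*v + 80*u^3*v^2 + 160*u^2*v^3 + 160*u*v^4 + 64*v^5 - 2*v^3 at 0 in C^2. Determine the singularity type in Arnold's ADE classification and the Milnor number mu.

Type E_8, Milnor number mu = 8.

The Hessian of f at 0 has rank 0. Corank 2; j^3 = -2*v^3 is a perfect cube, so E-series; the 5-jet and mu = 8 give E_8.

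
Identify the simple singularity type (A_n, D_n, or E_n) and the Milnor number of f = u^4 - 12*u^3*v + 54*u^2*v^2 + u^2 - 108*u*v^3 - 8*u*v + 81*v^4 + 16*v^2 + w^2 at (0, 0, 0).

The Hessian of f at 0 is [[2, -8, 0], [-8, 32, 0], [0, 0, 2]] with rank 2, so corank 1. A Groebner basis of the Jacobian ideal J(f) in C{u,v,w} is {v^3, u - 4*v, w}; counting standard monomials gives mu = 3. Corank 1: A-series; mu = 3 gives A_3.

Type A3, Milnor number mu = 3.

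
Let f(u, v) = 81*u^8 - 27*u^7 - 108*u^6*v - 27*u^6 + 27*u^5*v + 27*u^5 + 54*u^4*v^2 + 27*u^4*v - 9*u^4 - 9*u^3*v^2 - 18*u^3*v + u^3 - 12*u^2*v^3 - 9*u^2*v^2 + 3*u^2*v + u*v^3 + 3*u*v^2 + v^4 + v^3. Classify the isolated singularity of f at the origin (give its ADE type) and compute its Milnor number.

Type E_{7}, Milnor number mu = 7.

The Hessian of f at 0 has rank 0. Corank 2; j^3 = (u + v)^3 is a perfect cube, so E-series; the 4-jet and mu = 7 give E_7.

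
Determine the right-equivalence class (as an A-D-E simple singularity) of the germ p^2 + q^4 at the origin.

A_3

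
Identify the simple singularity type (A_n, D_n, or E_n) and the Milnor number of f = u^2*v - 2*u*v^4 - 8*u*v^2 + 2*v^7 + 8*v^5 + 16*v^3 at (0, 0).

The Hessian of f at 0 has rank 0. Corank 2; j^3 = v*(u - 4*v)^2 has shape L^2 M (L != M), so D-series; mu = 8 gives D_8.

Type D_8, Milnor number mu = 8.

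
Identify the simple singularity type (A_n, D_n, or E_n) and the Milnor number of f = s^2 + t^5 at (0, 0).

Type A_4, Milnor number mu = 4.

The Hessian of f at 0 is [[2, 0], [0, 0]] with rank 1, so corank 1. A Groebner basis of the Jacobian ideal J(f) in C{s,t} is {t^4, s}; counting standard monomials gives mu = 4. Corank 1: A-series; mu = 4 gives A_4.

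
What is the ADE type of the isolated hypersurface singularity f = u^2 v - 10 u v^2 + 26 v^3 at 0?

D_4

The Hessian of f at 0 has rank 0. Corank 2; j^3 = v*(u^2 - 10*u*v + 26*v^2) splits into three distinct lines over C (the quadratic factor has nonzero discriminant), so D_4.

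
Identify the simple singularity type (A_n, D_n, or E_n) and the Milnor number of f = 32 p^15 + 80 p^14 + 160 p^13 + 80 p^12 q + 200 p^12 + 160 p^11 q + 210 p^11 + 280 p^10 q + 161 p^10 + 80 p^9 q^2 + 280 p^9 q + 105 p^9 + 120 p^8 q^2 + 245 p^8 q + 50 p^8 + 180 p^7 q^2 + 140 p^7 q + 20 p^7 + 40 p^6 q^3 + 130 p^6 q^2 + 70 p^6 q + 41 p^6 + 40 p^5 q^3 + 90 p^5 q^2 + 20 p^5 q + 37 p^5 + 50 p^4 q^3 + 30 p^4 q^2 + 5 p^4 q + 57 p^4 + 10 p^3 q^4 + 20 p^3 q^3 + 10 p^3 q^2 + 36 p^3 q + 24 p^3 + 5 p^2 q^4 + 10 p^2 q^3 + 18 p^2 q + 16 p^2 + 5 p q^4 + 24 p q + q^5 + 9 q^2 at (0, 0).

The Hessian of f at 0 is [[32, 24], [24, 18]] with rank 1, so corank 1. A Groebner basis of the Jacobian ideal J(f) in C{p,q} is {-512*p/81 + q^3 - 8*q^2/3 - 128*q/27, p^2 - 4*p - 9*q^2/4 - 3*q, p*q + 8*p/3 + 15*q^2/8 + 2*q}; counting standard monomials gives mu = 4. Corank 1: A-series; mu = 4 gives A_4.

Type A4, Milnor number mu = 4.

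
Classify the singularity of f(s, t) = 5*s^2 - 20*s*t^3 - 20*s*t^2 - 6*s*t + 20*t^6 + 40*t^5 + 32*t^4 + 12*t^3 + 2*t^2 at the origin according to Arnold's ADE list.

A1

The Hessian of f at 0 has rank 2. Corank 0: nondegenerate Morse point, so A_1.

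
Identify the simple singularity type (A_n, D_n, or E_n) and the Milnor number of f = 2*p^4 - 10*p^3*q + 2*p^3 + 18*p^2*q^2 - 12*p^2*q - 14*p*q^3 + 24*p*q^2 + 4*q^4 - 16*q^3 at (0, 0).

The Hessian of f at 0 has rank 0. Corank 2; j^3 = 2*(p - 2*q)^3 is a perfect cube, so E-series; the 4-jet and mu = 7 give E_7.

Type E_{7}, Milnor number mu = 7.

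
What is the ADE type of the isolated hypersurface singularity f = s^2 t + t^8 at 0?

D_9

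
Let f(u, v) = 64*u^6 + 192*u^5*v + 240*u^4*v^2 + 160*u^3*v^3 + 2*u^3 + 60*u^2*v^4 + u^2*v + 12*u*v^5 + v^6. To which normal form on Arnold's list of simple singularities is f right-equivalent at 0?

D7

The Hessian of f at 0 is [[0, 0], [0, 0]] with rank 0, so corank 2. A Groebner basis of the Jacobian ideal J(f) in C{u,v} is {-u*v/12 + v^5, u*v^2, u^2 + u*v/2}; counting standard monomials gives mu = 7. Corank 2; j^3 = u^2*(2*u + v) has shape L^2 M (L != M), so D-series; mu = 7 gives D_7.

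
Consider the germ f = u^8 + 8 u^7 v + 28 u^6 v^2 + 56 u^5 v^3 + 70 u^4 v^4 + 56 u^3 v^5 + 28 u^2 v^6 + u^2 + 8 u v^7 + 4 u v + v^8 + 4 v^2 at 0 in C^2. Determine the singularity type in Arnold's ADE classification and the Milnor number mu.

Type A_7, Milnor number mu = 7.

The Hessian of f at 0 is [[2, 4], [4, 8]] with rank 1, so corank 1. A Groebner basis of the Jacobian ideal J(f) in C{u,v} is {v^7, u + 2*v}; counting standard monomials gives mu = 7. Corank 1: A-series; mu = 7 gives A_7.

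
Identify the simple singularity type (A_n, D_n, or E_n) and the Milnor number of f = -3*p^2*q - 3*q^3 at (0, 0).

Type D4, Milnor number mu = 4.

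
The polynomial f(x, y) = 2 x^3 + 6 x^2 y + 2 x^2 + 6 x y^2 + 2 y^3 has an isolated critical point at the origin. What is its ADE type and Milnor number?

The Hessian of f at 0 is [[4, 0], [0, 0]] with rank 1, so corank 1. A Groebner basis of the Jacobian ideal J(f) in C{x,y} is {y^2, x}; counting standard monomials gives mu = 2. Corank 1: A-series; mu = 2 gives A_2.

Type A2, Milnor number mu = 2.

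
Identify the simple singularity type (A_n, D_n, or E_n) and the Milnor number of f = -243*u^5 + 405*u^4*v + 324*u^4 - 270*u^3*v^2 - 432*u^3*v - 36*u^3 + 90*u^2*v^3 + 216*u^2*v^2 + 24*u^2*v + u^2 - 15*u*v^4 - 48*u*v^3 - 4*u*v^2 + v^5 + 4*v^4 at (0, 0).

Type A_{4}, Milnor number mu = 4.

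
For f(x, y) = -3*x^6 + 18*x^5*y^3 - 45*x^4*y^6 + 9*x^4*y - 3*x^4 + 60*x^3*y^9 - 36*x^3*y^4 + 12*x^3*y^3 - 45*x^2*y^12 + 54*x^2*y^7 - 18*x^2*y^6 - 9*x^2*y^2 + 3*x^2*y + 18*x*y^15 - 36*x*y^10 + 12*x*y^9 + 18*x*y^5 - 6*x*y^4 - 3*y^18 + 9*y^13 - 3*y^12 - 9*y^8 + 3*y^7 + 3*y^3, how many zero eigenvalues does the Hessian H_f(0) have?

2

Hessian at 0 has rank 0.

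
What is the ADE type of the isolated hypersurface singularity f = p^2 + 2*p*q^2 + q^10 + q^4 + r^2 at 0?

The Hessian of f at 0 has rank 2. Corank 1: A-series; mu = 9 gives A_9.

A_{9}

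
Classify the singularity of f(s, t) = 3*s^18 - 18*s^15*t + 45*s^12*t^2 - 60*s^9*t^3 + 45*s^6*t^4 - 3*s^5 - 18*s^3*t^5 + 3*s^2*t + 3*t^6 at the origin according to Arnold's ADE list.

D7

The Hessian of f at 0 is [[0, 0], [0, 0]] with rank 0, so corank 2. A Groebner basis of the Jacobian ideal J(f) in C{s,t} is {s^2/6 + t^5, s^3, s*t}; counting standard monomials gives mu = 7. Corank 2; j^3 = 3*s^2*t has shape L^2 M (L != M), so D-series; mu = 7 gives D_7.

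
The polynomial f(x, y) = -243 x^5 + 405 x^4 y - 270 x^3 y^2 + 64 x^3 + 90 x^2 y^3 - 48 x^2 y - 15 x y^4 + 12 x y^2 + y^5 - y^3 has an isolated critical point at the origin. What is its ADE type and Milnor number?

Type E_8, Milnor number mu = 8.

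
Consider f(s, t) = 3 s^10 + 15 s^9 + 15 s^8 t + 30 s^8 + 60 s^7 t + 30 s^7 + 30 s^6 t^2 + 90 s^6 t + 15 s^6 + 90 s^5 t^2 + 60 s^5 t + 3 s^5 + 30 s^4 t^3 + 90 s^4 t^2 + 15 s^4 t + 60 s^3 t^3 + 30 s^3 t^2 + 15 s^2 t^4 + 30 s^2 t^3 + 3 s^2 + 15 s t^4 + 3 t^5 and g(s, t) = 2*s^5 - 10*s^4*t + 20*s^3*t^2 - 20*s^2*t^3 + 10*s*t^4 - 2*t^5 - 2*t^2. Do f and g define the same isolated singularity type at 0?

Yes.

The Hessian of f at 0 is [[6, 0], [0, 0]] with rank 1, so corank 1. A Groebner basis of the Jacobian ideal J(f) in C{s,t} is {t^4, s}; counting standard monomials gives mu = 4. Corank 1: A-series; mu = 4 gives A_4. The Hessian of g at 0 is [[0, 0], [0, -4]] with rank 1, so corank 1. A Groebner basis of the Jacobian ideal J(g) in C{s,t} is {s^4, t}; counting standard monomials gives mu = 4. Corank 1: A-series; mu = 4 gives A_4. Both have type A_4, hence right-equivalent.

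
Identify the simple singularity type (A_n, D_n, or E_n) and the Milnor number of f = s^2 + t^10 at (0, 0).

Type A_9, Milnor number mu = 9.

The Hessian of f at 0 has rank 1. Corank 1: A-series; mu = 9 gives A_9.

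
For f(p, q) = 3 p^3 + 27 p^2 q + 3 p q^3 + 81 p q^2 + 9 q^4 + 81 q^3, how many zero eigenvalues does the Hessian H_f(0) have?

The Hessian at 0 is [[0, 0], [0, 0]] of rank 0; hence corank 2.

2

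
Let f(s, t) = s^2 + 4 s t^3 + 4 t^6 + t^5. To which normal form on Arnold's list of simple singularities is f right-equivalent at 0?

A4

The Hessian of f at 0 has rank 1. Corank 1: A-series; mu = 4 gives A_4.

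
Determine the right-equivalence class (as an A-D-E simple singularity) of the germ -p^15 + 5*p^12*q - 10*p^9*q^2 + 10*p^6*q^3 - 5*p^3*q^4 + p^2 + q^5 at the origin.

A4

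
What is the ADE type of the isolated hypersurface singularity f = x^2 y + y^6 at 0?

D_{7}

The Hessian of f at 0 has rank 0. Corank 2; j^3 = x^2*y has shape L^2 M (L != M), so D-series; mu = 7 gives D_7.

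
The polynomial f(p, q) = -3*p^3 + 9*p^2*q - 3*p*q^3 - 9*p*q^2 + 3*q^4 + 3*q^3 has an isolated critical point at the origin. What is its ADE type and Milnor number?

Type E7, Milnor number mu = 7.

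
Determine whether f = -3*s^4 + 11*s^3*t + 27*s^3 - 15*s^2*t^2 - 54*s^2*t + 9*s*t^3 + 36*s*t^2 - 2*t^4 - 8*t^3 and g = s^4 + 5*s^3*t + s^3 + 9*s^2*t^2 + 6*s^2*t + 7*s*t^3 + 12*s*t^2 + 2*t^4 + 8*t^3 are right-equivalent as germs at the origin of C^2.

Yes.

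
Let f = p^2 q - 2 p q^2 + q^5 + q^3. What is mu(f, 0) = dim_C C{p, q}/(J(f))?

The Hessian of f at 0 is [[0, 0], [0, 0]] with rank 0, so corank 2. A Groebner basis of the Jacobian ideal J(f) in C{p,q} is {p^2/5 + q^4 - q^2/5, p^3 - q^3, p*q - q^2}; counting standard monomials gives mu = 6. Corank 2; j^3 = q*(p - q)^2 has shape L^2 M (L != M), so D-series; mu = 6 gives D_6.

6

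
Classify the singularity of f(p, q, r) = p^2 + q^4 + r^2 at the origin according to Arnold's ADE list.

A_{3}

The Hessian of f at 0 is [[2, 0, 0], [0, 0, 0], [0, 0, 2]] with rank 2, so corank 1. A Groebner basis of the Jacobian ideal J(f) in C{p,q,r} is {q^3, p, r}; counting standard monomials gives mu = 3. Corank 1: A-series; mu = 3 gives A_3.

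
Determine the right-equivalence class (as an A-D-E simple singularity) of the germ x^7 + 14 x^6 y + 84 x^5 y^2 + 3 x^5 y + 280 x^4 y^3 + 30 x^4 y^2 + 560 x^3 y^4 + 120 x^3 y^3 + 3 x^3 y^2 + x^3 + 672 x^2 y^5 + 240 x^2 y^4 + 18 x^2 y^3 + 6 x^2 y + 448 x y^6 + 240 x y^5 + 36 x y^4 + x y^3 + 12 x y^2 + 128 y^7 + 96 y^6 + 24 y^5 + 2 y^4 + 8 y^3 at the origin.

E_{7}

The Hessian of f at 0 has rank 0. Corank 2; j^3 = (x + 2*y)^3 is a perfect cube, so E-series; the 4-jet and mu = 7 give E_7.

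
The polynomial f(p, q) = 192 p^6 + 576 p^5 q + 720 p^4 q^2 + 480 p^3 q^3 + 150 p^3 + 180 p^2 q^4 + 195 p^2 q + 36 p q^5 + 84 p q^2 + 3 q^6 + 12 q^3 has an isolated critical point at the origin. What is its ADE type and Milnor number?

Type D_{7}, Milnor number mu = 7.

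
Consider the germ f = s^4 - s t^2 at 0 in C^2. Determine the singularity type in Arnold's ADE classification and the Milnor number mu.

Type D_5, Milnor number mu = 5.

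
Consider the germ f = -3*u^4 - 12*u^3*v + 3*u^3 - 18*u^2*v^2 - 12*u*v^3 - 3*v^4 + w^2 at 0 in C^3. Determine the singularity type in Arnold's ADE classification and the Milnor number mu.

The Hessian of f at 0 is [[0, 0, 0], [0, 0, 0], [0, 0, 2]] with rank 1, so corank 2. A Groebner basis of the Jacobian ideal J(f) in C{u,v,w} is {v^4, u*v^2 + v^3/3, u^2, w}; counting standard monomials gives mu = 6. Corank 2; j^3 = 3*u^3 is a perfect cube, so E-series; the 4-jet and mu = 6 give E_6.

Type E6, Milnor number mu = 6.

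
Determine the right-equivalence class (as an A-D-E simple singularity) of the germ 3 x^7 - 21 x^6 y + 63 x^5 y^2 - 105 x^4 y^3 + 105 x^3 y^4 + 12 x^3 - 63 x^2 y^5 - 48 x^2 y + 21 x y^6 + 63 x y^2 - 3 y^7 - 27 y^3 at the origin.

D8

The Hessian of f at 0 has rank 0. Corank 2; j^3 = 3*(x - y)*(2*x - 3*y)^2 has shape L^2 M (L != M), so D-series; mu = 8 gives D_8.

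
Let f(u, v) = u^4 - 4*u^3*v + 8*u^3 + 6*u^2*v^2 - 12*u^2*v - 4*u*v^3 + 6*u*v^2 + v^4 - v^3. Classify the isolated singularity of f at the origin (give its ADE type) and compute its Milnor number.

Type E6, Milnor number mu = 6.

The Hessian of f at 0 is [[0, 0], [0, 0]] with rank 0, so corank 2. A Groebner basis of the Jacobian ideal J(f) in C{u,v} is {v^4, u*v^2 - 2*v^3/3, u^2 - u*v + v^2/4}; counting standard monomials gives mu = 6. Corank 2; j^3 = (2*u - v)^3 is a perfect cube, so E-series; the 4-jet and mu = 6 give E_6.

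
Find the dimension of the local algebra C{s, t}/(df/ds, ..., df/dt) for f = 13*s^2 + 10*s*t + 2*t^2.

The Hessian of f at 0 is [[26, 10], [10, 4]] with rank 2, so corank 0. A Groebner basis of the Jacobian ideal J(f) in C{s,t} is {s, t}; counting standard monomials gives mu = 1. Corank 0: nondegenerate Morse point, so A_1.

1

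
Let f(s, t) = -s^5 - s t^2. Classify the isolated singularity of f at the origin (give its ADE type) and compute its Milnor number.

Type D_{6}, Milnor number mu = 6.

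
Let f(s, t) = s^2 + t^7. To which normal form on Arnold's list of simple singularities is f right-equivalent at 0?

A_{6}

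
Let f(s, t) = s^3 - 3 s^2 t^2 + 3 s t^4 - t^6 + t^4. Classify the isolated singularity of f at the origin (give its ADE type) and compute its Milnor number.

The Hessian of f at 0 has rank 0. Corank 2; j^3 = s^3 is a perfect cube, so E-series; the 4-jet and mu = 6 give E_6.

Type E_6, Milnor number mu = 6.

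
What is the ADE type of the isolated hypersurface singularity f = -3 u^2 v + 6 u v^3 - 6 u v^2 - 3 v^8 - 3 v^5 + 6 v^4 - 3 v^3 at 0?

The Hessian of f at 0 is [[0, 0], [0, 0]] with rank 0, so corank 2. A Groebner basis of the Jacobian ideal J(f) in C{u,v} is {u^4 - 6*u^3 - 14*u^2*v - u^2/2 - 21*u*v^2/2 - 7*u*v/2 - 3*v^2, u^3*v + 3*u^3 + 6*u^2*v + u^2/8 + 31*u*v^2/8 + 9*u*v/8 + v^2, -u^3 + u^2*v^2 - u^2*v, -u*v + v^3 - v^2}; counting standard monomials gives mu = 9. Corank 2; j^3 = -3*v*(u + v)^2 has shape L^2 M (L != M), so D-series; mu = 9 gives D_9.

D9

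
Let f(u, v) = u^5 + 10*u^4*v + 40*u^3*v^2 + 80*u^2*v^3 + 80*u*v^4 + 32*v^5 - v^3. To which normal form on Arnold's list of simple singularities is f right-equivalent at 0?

E_{8}

The Hessian of f at 0 is [[0, 0], [0, 0]] with rank 0, so corank 2. A Groebner basis of the Jacobian ideal J(f) in C{u,v} is {u^4 + 8*u^3*v, v^2}; counting standard monomials gives mu = 8. Corank 2; j^3 = -v^3 is a perfect cube, so E-series; the 5-jet and mu = 8 give E_8.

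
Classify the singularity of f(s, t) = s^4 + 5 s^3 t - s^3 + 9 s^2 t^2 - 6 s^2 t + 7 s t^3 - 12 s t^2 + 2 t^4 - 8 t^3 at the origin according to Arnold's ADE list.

E_{7}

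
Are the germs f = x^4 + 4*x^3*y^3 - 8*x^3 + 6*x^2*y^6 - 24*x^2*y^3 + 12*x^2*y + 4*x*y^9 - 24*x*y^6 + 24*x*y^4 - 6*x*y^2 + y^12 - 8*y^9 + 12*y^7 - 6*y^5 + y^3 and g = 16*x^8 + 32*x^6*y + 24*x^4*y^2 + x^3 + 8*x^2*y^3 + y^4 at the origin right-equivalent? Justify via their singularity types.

Yes.

The Hessian of f at 0 is [[0, 0], [0, 0]] with rank 0, so corank 2. A Groebner basis of the Jacobian ideal J(f) in C{x,y} is {y^4, x*y^2 - y^3/3, x^2 - x*y + y^2/4}; counting standard monomials gives mu = 6. Corank 2; j^3 = -(2*x - y)^3 is a perfect cube, so E-series; the 4-jet and mu = 6 give E_6. The Hessian of g at 0 is [[0, 0], [0, 0]] with rank 0, so corank 2. A Groebner basis of the Jacobian ideal J(g) in C{x,y} is {y^3, x^2}; counting standard monomials gives mu = 6. Corank 2; j^3 = x^3 is a perfect cube, so E-series; the 4-jet and mu = 6 give E_6. Both have type E_6, hence right-equivalent.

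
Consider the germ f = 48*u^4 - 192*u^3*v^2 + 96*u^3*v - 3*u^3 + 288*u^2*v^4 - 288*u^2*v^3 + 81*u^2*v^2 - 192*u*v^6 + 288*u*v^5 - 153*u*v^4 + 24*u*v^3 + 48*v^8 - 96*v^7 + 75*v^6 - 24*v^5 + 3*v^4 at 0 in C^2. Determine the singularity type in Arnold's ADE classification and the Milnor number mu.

The Hessian of f at 0 is [[0, 0], [0, 0]] with rank 0, so corank 2. A Groebner basis of the Jacobian ideal J(f) in C{u,v} is {u^3, u^2*v, -u^2/2 + u*v^2, 3*u^2 + v^3}; counting standard monomials gives mu = 6. Corank 2; j^3 = -3*u^3 is a perfect cube, so E-series; the 4-jet and mu = 6 give E_6.

Type E_6, Milnor number mu = 6.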